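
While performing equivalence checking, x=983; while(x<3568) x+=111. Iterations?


Step 1: x goes from 983 toward 3568 by 111; the body runs while x<3568, so iterations = ceil((bound-start)/step)
Step 2: Distance=2585
Step 3: ceil(2585/111)=24

24


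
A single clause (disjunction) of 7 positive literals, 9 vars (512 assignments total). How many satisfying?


Step 1: Total=2^9=512
Step 2: Unsat when all 7 false: 2^2=4
Step 3: Sat=512-4=508

508


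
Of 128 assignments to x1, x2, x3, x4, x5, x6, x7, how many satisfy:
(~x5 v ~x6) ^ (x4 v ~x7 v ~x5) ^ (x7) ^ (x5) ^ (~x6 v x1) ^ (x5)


CNF with 6 clauses over 7 vars (128 assignments).
An assignment satisfies CNF iff every clause has >=1 true literal.
Check each row (bits = x1,x2,x3,x4,x5,x6,x7; clause T/F shown):
  row 0 [0000000]: clauses=TTFFTF -> 0
  row 1 [0000001]: clauses=TTTFTF -> 0
  row 2 [0000010]: clauses=TTFFFF -> 0
  row 3 [0000011]: clauses=TTTFFF -> 0
  row 4 [0000100]: clauses=TTFTTT -> 0
  (every remaining row is evaluated the same way; all 128 results are listed next)
Full result column, 8 rows per line (x1,x2,x3,x4 fixed per line; x5,x6,x7 runs 000..111 left to right):
  rows 0-7 [x1,x2,x3,x4=0000]: 00000000  (ones: 0)
  rows 8-15 [x1,x2,x3,x4=0001]: 00000100  (ones: 1)
  rows 16-23 [x1,x2,x3,x4=0010]: 00000000  (ones: 0)
  rows 24-31 [x1,x2,x3,x4=0011]: 00000100  (ones: 1)
  rows 32-39 [x1,x2,x3,x4=0100]: 00000000  (ones: 0)
  rows 40-47 [x1,x2,x3,x4=0101]: 00000100  (ones: 1)
  rows 48-55 [x1,x2,x3,x4=0110]: 00000000  (ones: 0)
  rows 56-63 [x1,x2,x3,x4=0111]: 00000100  (ones: 1)
  rows 64-71 [x1,x2,x3,x4=1000]: 00000000  (ones: 0)
  rows 72-79 [x1,x2,x3,x4=1001]: 00000100  (ones: 1)
  rows 80-87 [x1,x2,x3,x4=1010]: 00000000  (ones: 0)
  rows 88-95 [x1,x2,x3,x4=1011]: 00000100  (ones: 1)
  rows 96-103 [x1,x2,x3,x4=1100]: 00000000  (ones: 0)
  rows 104-111 [x1,x2,x3,x4=1101]: 00000100  (ones: 1)
  rows 112-119 [x1,x2,x3,x4=1110]: 00000000  (ones: 0)
  rows 120-127 [x1,x2,x3,x4=1111]: 00000100  (ones: 1)
Satisfying assignments = 0+1+0+1+0+1+0+1+0+1+0+1+0+1+0+1 = 8

8


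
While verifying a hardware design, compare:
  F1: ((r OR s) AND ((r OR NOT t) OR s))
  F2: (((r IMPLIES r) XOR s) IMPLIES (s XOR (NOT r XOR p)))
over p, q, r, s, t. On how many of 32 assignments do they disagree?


F1 = ((r OR s) AND ((r OR NOT t) OR s))
F2 = (((r IMPLIES r) XOR s) IMPLIES (s XOR (NOT r XOR p)))
Evaluate both on each of 32 rows (bits = p,q,r,s,t):
  row 0 [00000]: F1=0 F2=1 (differ) -> 1
  row 1 [00001]: F1=0 F2=1 (differ) -> 1
  row 2 [00010]: F1=1 F2=1 -> 0
  row 3 [00011]: F1=1 F2=1 -> 0
  row 4 [00100]: F1=1 F2=0 (differ) -> 1
  row 5 [00101]: F1=1 F2=0 (differ) -> 1
  row 6 [00110]: F1=1 F2=1 -> 0
  row 7 [00111]: F1=1 F2=1 -> 0
  row 8 [01000]: F1=0 F2=1 (differ) -> 1
  row 9 [01001]: F1=0 F2=1 (differ) -> 1
  row 10 [01010]: F1=1 F2=1 -> 0
  row 11 [01011]: F1=1 F2=1 -> 0
  row 12 [01100]: F1=1 F2=0 (differ) -> 1
  row 13 [01101]: F1=1 F2=0 (differ) -> 1
  row 14 [01110]: F1=1 F2=1 -> 0
  row 15 [01111]: F1=1 F2=1 -> 0
  row 16 [10000]: F1=0 F2=0 -> 0
  row 17 [10001]: F1=0 F2=0 -> 0
  row 18 [10010]: F1=1 F2=1 -> 0
  row 19 [10011]: F1=1 F2=1 -> 0
  row 20 [10100]: F1=1 F2=1 -> 0
  row 21 [10101]: F1=1 F2=1 -> 0
  row 22 [10110]: F1=1 F2=1 -> 0
  row 23 [10111]: F1=1 F2=1 -> 0
  row 24 [11000]: F1=0 F2=0 -> 0
  row 25 [11001]: F1=0 F2=0 -> 0
  row 26 [11010]: F1=1 F2=1 -> 0
  row 27 [11011]: F1=1 F2=1 -> 0
  row 28 [11100]: F1=1 F2=1 -> 0
  row 29 [11101]: F1=1 F2=1 -> 0
  row 30 [11110]: F1=1 F2=1 -> 0
  row 31 [11111]: F1=1 F2=1 -> 0
Full result column, 8 rows per line (p,q fixed per line; r,s,t runs 000..111 left to right):
  rows 0-7 [p,q=00]: 11001100  (ones: 4)
  rows 8-15 [p,q=01]: 11001100  (ones: 4)
  rows 16-23 [p,q=10]: 00000000  (ones: 0)
  rows 24-31 [p,q=11]: 00000000  (ones: 0)
Disagreements = 4+4+0+0 = 8

8


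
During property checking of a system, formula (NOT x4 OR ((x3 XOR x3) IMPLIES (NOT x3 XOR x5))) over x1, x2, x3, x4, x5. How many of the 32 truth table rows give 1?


Formula: (NOT x4 OR ((x3 XOR x3) IMPLIES (NOT x3 XOR x5))) over 5 vars (32 rows)
Evaluate each row (x1, x2, x3, x4, x5 as bits, MSB first):
  row 0 [00000]: (NOT 0 OR ((0 XOR 0) IMPLIES (NOT 0 XOR 0))) -> 1
  row 1 [00001]: (NOT 0 OR ((0 XOR 0) IMPLIES (NOT 0 XOR 1))) -> 1
  row 2 [00010]: (NOT 1 OR ((0 XOR 0) IMPLIES (NOT 0 XOR 0))) -> 1
  row 3 [00011]: (NOT 1 OR ((0 XOR 0) IMPLIES (NOT 0 XOR 1))) -> 1
  row 4 [00100]: (NOT 0 OR ((1 XOR 1) IMPLIES (NOT 1 XOR 0))) -> 1
  row 5 [00101]: (NOT 0 OR ((1 XOR 1) IMPLIES (NOT 1 XOR 1))) -> 1
  row 6 [00110]: (NOT 1 OR ((1 XOR 1) IMPLIES (NOT 1 XOR 0))) -> 1
  row 7 [00111]: (NOT 1 OR ((1 XOR 1) IMPLIES (NOT 1 XOR 1))) -> 1
  row 8 [01000]: (NOT 0 OR ((0 XOR 0) IMPLIES (NOT 0 XOR 0))) -> 1
  row 9 [01001]: (NOT 0 OR ((0 XOR 0) IMPLIES (NOT 0 XOR 1))) -> 1
  row 10 [01010]: (NOT 1 OR ((0 XOR 0) IMPLIES (NOT 0 XOR 0))) -> 1
  row 11 [01011]: (NOT 1 OR ((0 XOR 0) IMPLIES (NOT 0 XOR 1))) -> 1
  row 12 [01100]: (NOT 0 OR ((1 XOR 1) IMPLIES (NOT 1 XOR 0))) -> 1
  row 13 [01101]: (NOT 0 OR ((1 XOR 1) IMPLIES (NOT 1 XOR 1))) -> 1
  row 14 [01110]: (NOT 1 OR ((1 XOR 1) IMPLIES (NOT 1 XOR 0))) -> 1
  row 15 [01111]: (NOT 1 OR ((1 XOR 1) IMPLIES (NOT 1 XOR 1))) -> 1
  row 16 [10000]: (NOT 0 OR ((0 XOR 0) IMPLIES (NOT 0 XOR 0))) -> 1
  row 17 [10001]: (NOT 0 OR ((0 XOR 0) IMPLIES (NOT 0 XOR 1))) -> 1
  row 18 [10010]: (NOT 1 OR ((0 XOR 0) IMPLIES (NOT 0 XOR 0))) -> 1
  row 19 [10011]: (NOT 1 OR ((0 XOR 0) IMPLIES (NOT 0 XOR 1))) -> 1
  row 20 [10100]: (NOT 0 OR ((1 XOR 1) IMPLIES (NOT 1 XOR 0))) -> 1
  row 21 [10101]: (NOT 0 OR ((1 XOR 1) IMPLIES (NOT 1 XOR 1))) -> 1
  row 22 [10110]: (NOT 1 OR ((1 XOR 1) IMPLIES (NOT 1 XOR 0))) -> 1
  row 23 [10111]: (NOT 1 OR ((1 XOR 1) IMPLIES (NOT 1 XOR 1))) -> 1
  row 24 [11000]: (NOT 0 OR ((0 XOR 0) IMPLIES (NOT 0 XOR 0))) -> 1
  row 25 [11001]: (NOT 0 OR ((0 XOR 0) IMPLIES (NOT 0 XOR 1))) -> 1
  row 26 [11010]: (NOT 1 OR ((0 XOR 0) IMPLIES (NOT 0 XOR 0))) -> 1
  row 27 [11011]: (NOT 1 OR ((0 XOR 0) IMPLIES (NOT 0 XOR 1))) -> 1
  row 28 [11100]: (NOT 0 OR ((1 XOR 1) IMPLIES (NOT 1 XOR 0))) -> 1
  row 29 [11101]: (NOT 0 OR ((1 XOR 1) IMPLIES (NOT 1 XOR 1))) -> 1
  row 30 [11110]: (NOT 1 OR ((1 XOR 1) IMPLIES (NOT 1 XOR 0))) -> 1
  row 31 [11111]: (NOT 1 OR ((1 XOR 1) IMPLIES (NOT 1 XOR 1))) -> 1
Full result column, 8 rows per line (x1,x2 fixed per line; x3,x4,x5 runs 000..111 left to right):
  rows 0-7 [x1,x2=00]: 11111111  (ones: 8)
  rows 8-15 [x1,x2=01]: 11111111  (ones: 8)
  rows 16-23 [x1,x2=10]: 11111111  (ones: 8)
  rows 24-31 [x1,x2=11]: 11111111  (ones: 8)
Count of 1-rows = 8+8+8+8 = 32

32


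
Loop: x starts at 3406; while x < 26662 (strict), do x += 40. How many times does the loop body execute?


Step 1: x goes from 3406 toward 26662 by 40; the body runs while x<26662, so iterations = ceil((bound-start)/step)
Step 2: Distance=23256
Step 3: ceil(23256/40)=582

582


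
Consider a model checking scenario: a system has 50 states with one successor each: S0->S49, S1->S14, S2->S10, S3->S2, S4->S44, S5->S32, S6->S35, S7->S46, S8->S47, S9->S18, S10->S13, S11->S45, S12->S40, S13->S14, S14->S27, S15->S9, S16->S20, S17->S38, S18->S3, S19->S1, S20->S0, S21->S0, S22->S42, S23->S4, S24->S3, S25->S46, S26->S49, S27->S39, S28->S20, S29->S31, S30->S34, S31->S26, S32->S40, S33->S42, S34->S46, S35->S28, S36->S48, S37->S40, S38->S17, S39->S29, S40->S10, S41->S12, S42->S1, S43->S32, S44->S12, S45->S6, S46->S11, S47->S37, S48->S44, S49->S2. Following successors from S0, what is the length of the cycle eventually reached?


Trace from S0 until a state repeats:
  S0 -> S49 -> S2 -> S10 -> S13 -> S14 -> S27 -> S39 -> S29 -> S31 -> S26 -> S49
S49 first seen at step 1, revisited at step 11.
Cycle length = 11 - 1 = 10

10


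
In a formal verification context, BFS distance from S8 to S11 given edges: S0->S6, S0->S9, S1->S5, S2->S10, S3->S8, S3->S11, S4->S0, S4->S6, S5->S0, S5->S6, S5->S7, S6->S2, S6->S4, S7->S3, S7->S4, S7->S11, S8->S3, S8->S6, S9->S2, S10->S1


BFS layer-by-layer from S8:
  dist 0: {S8}
  dist 1: {S3, S6}
  dist 2: {S2, S4, S11}
  -> S11 reached at distance 2
Shortest path length = 2

2


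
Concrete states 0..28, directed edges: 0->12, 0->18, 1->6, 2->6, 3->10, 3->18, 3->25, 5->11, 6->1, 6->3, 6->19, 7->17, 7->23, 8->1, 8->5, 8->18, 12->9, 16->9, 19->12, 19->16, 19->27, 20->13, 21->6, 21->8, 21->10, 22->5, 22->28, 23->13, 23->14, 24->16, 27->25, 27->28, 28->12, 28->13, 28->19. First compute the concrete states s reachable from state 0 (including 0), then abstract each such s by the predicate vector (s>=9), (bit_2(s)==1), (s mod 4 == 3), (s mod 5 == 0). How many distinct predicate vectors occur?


BFS from 0:
Concrete reachable: {0, 9, 12, 18}
Abstract via predicates (s>=9), (bit_2(s)==1), (s mod 4 == 3), (s mod 5 == 0):
  (0,0,0,1) <- {0}
  (1,0,0,0) <- {9, 18}
  (1,1,0,0) <- {12}
Distinct abstract states = 3

3


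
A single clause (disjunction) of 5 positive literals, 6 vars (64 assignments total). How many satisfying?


Step 1: Total=2^6=64
Step 2: Unsat when all 5 false: 2^1=2
Step 3: Sat=64-2=62

62


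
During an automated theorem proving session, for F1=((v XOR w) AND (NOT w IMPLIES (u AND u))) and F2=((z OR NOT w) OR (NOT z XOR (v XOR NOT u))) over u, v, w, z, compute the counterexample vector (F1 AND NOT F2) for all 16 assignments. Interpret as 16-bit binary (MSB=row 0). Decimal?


F1 = ((v XOR w) AND (NOT w IMPLIES (u AND u)))
F2 = ((z OR NOT w) OR (NOT z XOR (v XOR NOT u)))
Counterexample to F1=>F2 is where F1=1 and F2=0.
Evaluate each row (bits = u,v,w,z, MSB first):
  row 0 [0000]: F1=0 F2=1 -> F1&~F2 -> 0
  row 1 [0001]: F1=0 F2=1 -> F1&~F2 -> 0
  row 2 [0010]: F1=1 F2=0 -> F1&~F2 -> 1
  row 3 [0011]: F1=1 F2=1 -> F1&~F2 -> 0
  row 4 [0100]: F1=0 F2=1 -> F1&~F2 -> 0
  row 5 [0101]: F1=0 F2=1 -> F1&~F2 -> 0
  row 6 [0110]: F1=0 F2=1 -> F1&~F2 -> 0
  row 7 [0111]: F1=0 F2=1 -> F1&~F2 -> 0
  row 8 [1000]: F1=0 F2=1 -> F1&~F2 -> 0
  row 9 [1001]: F1=0 F2=1 -> F1&~F2 -> 0
  row 10 [1010]: F1=1 F2=1 -> F1&~F2 -> 0
  row 11 [1011]: F1=1 F2=1 -> F1&~F2 -> 0
  row 12 [1100]: F1=1 F2=1 -> F1&~F2 -> 0
  row 13 [1101]: F1=1 F2=1 -> F1&~F2 -> 0
  row 14 [1110]: F1=0 F2=0 -> F1&~F2 -> 0
  row 15 [1111]: F1=0 F2=1 -> F1&~F2 -> 0
Full result column, 4 rows per line (u,v fixed per line; w,z runs 00..11 left to right):
  rows 0-3 [u,v=00]: 0010  = hex 2
  rows 4-7 [u,v=01]: 0000  = hex 0
  rows 8-11 [u,v=10]: 0000  = hex 0
  rows 12-15 [u,v=11]: 0000  = hex 0
Counterexample vector (row 0 .. row 15) = 0010000000000000
Output column grouped in 4s = 0010 0000 0000 0000 = 0x2000
Convert to decimal digit by digit (value = value*16 + digit):
  2 -> 2
  2*16 + 0 = 32
  32*16 + 0 = 512
  512*16 + 0 = 8192
Decimal = 8192

8192


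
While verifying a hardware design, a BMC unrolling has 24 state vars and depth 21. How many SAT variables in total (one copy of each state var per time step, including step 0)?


BMC unrolls to depth k, creating one copy of each state var for steps 0..k.
Step count = 21 + 1 = 22 (steps 0 through 21)
Vars per step = 24
Total = 24 * 22 = 528

528


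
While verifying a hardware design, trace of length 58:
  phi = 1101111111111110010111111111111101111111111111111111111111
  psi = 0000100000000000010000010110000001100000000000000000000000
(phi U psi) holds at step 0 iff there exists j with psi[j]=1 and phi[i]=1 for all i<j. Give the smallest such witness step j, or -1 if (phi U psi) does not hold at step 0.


(phi U psi) at 0: need smallest j with psi[j]=1 and phi[i]=1 for all i in [0,j).
Scan from step 0:
  step 0: phi=1, psi=0 -> continue
  step 1: phi=1, psi=0 -> continue
  step 2: phi=0 -> phi-prefix broken from here
  step 4: psi=1 but phi already failed -> not a witness
  step 17: psi=1 but phi already failed -> not a witness
  step 23: psi=1 but phi already failed -> not a witness
  step 25: psi=1 but phi already failed -> not a witness
  step 26: psi=1 but phi already failed -> not a witness
  step 33: psi=1 but phi already failed -> not a witness
  step 34: psi=1 but phi already failed -> not a witness
  end of trace: no witness -> -1
Witness step = -1

-1


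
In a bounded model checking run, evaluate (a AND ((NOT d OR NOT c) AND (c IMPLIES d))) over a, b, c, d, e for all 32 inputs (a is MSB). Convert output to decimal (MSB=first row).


Formula: (a AND ((NOT d OR NOT c) AND (c IMPLIES d))) over a, b, c, d, e (32 rows)
Evaluate each row (bits = a,b,c,d,e, MSB first):
  row 0 [00000]: (0 AND ((NOT 0 OR NOT 0) AND (0 IMPLIES 0))) -> 0
  row 1 [00001]: (0 AND ((NOT 0 OR NOT 0) AND (0 IMPLIES 0))) -> 0
  row 2 [00010]: (0 AND ((NOT 1 OR NOT 0) AND (0 IMPLIES 1))) -> 0
  row 3 [00011]: (0 AND ((NOT 1 OR NOT 0) AND (0 IMPLIES 1))) -> 0
  row 4 [00100]: (0 AND ((NOT 0 OR NOT 1) AND (1 IMPLIES 0))) -> 0
  row 5 [00101]: (0 AND ((NOT 0 OR NOT 1) AND (1 IMPLIES 0))) -> 0
  row 6 [00110]: (0 AND ((NOT 1 OR NOT 1) AND (1 IMPLIES 1))) -> 0
  row 7 [00111]: (0 AND ((NOT 1 OR NOT 1) AND (1 IMPLIES 1))) -> 0
  row 8 [01000]: (0 AND ((NOT 0 OR NOT 0) AND (0 IMPLIES 0))) -> 0
  row 9 [01001]: (0 AND ((NOT 0 OR NOT 0) AND (0 IMPLIES 0))) -> 0
  row 10 [01010]: (0 AND ((NOT 1 OR NOT 0) AND (0 IMPLIES 1))) -> 0
  row 11 [01011]: (0 AND ((NOT 1 OR NOT 0) AND (0 IMPLIES 1))) -> 0
  row 12 [01100]: (0 AND ((NOT 0 OR NOT 1) AND (1 IMPLIES 0))) -> 0
  row 13 [01101]: (0 AND ((NOT 0 OR NOT 1) AND (1 IMPLIES 0))) -> 0
  row 14 [01110]: (0 AND ((NOT 1 OR NOT 1) AND (1 IMPLIES 1))) -> 0
  row 15 [01111]: (0 AND ((NOT 1 OR NOT 1) AND (1 IMPLIES 1))) -> 0
  row 16 [10000]: (1 AND ((NOT 0 OR NOT 0) AND (0 IMPLIES 0))) -> 1
  row 17 [10001]: (1 AND ((NOT 0 OR NOT 0) AND (0 IMPLIES 0))) -> 1
  row 18 [10010]: (1 AND ((NOT 1 OR NOT 0) AND (0 IMPLIES 1))) -> 1
  row 19 [10011]: (1 AND ((NOT 1 OR NOT 0) AND (0 IMPLIES 1))) -> 1
  row 20 [10100]: (1 AND ((NOT 0 OR NOT 1) AND (1 IMPLIES 0))) -> 0
  row 21 [10101]: (1 AND ((NOT 0 OR NOT 1) AND (1 IMPLIES 0))) -> 0
  row 22 [10110]: (1 AND ((NOT 1 OR NOT 1) AND (1 IMPLIES 1))) -> 0
  row 23 [10111]: (1 AND ((NOT 1 OR NOT 1) AND (1 IMPLIES 1))) -> 0
  row 24 [11000]: (1 AND ((NOT 0 OR NOT 0) AND (0 IMPLIES 0))) -> 1
  row 25 [11001]: (1 AND ((NOT 0 OR NOT 0) AND (0 IMPLIES 0))) -> 1
  row 26 [11010]: (1 AND ((NOT 1 OR NOT 0) AND (0 IMPLIES 1))) -> 1
  row 27 [11011]: (1 AND ((NOT 1 OR NOT 0) AND (0 IMPLIES 1))) -> 1
  row 28 [11100]: (1 AND ((NOT 0 OR NOT 1) AND (1 IMPLIES 0))) -> 0
  row 29 [11101]: (1 AND ((NOT 0 OR NOT 1) AND (1 IMPLIES 0))) -> 0
  row 30 [11110]: (1 AND ((NOT 1 OR NOT 1) AND (1 IMPLIES 1))) -> 0
  row 31 [11111]: (1 AND ((NOT 1 OR NOT 1) AND (1 IMPLIES 1))) -> 0
Full result column, 4 rows per line (a,b,c fixed per line; d,e runs 00..11 left to right):
  rows 0-3 [a,b,c=000]: 0000  = hex 0
  rows 4-7 [a,b,c=001]: 0000  = hex 0
  rows 8-11 [a,b,c=010]: 0000  = hex 0
  rows 12-15 [a,b,c=011]: 0000  = hex 0
  rows 16-19 [a,b,c=100]: 1111  = hex F
  rows 20-23 [a,b,c=101]: 0000  = hex 0
  rows 24-27 [a,b,c=110]: 1111  = hex F
  rows 28-31 [a,b,c=111]: 0000  = hex 0
Output column (row 0 .. row 31) = 00000000000000001111000011110000
Output column grouped in 4s = 0000 0000 0000 0000 1111 0000 1111 0000 = 0x0000F0F0
Convert to decimal digit by digit (value = value*16 + digit):
  0 -> 0
  0*16 + 0 = 0
  0*16 + 0 = 0
  0*16 + 0 = 0
  0*16 + 15 (F) = 15
  15*16 + 0 = 240
  240*16 + 15 (F) = 3855
  3855*16 + 0 = 61680
Decimal = 61680

61680


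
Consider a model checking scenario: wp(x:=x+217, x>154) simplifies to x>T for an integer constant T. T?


Formula: wp(x:=E, P) = P[E/x] (substitute E for x in postcondition)
Step 1: Postcondition: x>154
Step 2: Substitute x+217 for x: x+217>154
Step 3: Solve for x: x > 154-217 = -63

-63


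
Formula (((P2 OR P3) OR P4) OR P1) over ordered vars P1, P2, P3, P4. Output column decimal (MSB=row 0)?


Formula: (((P2 OR P3) OR P4) OR P1) over P1, P2, P3, P4 (16 rows)
Evaluate each row (bits = P1,P2,P3,P4, MSB first):
  row 0 [0000]: (((0 OR 0) OR 0) OR 0) -> 0
  row 1 [0001]: (((0 OR 0) OR 1) OR 0) -> 1
  row 2 [0010]: (((0 OR 1) OR 0) OR 0) -> 1
  row 3 [0011]: (((0 OR 1) OR 1) OR 0) -> 1
  row 4 [0100]: (((1 OR 0) OR 0) OR 0) -> 1
  row 5 [0101]: (((1 OR 0) OR 1) OR 0) -> 1
  row 6 [0110]: (((1 OR 1) OR 0) OR 0) -> 1
  row 7 [0111]: (((1 OR 1) OR 1) OR 0) -> 1
  row 8 [1000]: (((0 OR 0) OR 0) OR 1) -> 1
  row 9 [1001]: (((0 OR 0) OR 1) OR 1) -> 1
  row 10 [1010]: (((0 OR 1) OR 0) OR 1) -> 1
  row 11 [1011]: (((0 OR 1) OR 1) OR 1) -> 1
  row 12 [1100]: (((1 OR 0) OR 0) OR 1) -> 1
  row 13 [1101]: (((1 OR 0) OR 1) OR 1) -> 1
  row 14 [1110]: (((1 OR 1) OR 0) OR 1) -> 1
  row 15 [1111]: (((1 OR 1) OR 1) OR 1) -> 1
Full result column, 4 rows per line (P1,P2 fixed per line; P3,P4 runs 00..11 left to right):
  rows 0-3 [P1,P2=00]: 0111  = hex 7
  rows 4-7 [P1,P2=01]: 1111  = hex F
  rows 8-11 [P1,P2=10]: 1111  = hex F
  rows 12-15 [P1,P2=11]: 1111  = hex F
Output column (row 0 .. row 15) = 0111111111111111
Output column grouped in 4s = 0111 1111 1111 1111 = 0x7FFF
Convert to decimal digit by digit (value = value*16 + digit):
  7 -> 7
  7*16 + 15 (F) = 127
  127*16 + 15 (F) = 2047
  2047*16 + 15 (F) = 32767
Decimal = 32767

32767


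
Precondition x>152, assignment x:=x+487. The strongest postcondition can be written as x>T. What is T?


Formula: sp(P, x:=E) = exists old_x. (x = E[old_x/x]) AND P[old_x/x] (old_x is the value of x before the assignment; eliminate old_x by solving x = E[old_x/x] for old_x)
Step 1: Precondition P: x>152, i.e. old_x > 152
Step 2: Assignment gives x = old_x + 487, so old_x = x - 487
Step 3: Substitute into P: x - 487 > 152
Step 4: Simplify: x > 152+487 = 639

639


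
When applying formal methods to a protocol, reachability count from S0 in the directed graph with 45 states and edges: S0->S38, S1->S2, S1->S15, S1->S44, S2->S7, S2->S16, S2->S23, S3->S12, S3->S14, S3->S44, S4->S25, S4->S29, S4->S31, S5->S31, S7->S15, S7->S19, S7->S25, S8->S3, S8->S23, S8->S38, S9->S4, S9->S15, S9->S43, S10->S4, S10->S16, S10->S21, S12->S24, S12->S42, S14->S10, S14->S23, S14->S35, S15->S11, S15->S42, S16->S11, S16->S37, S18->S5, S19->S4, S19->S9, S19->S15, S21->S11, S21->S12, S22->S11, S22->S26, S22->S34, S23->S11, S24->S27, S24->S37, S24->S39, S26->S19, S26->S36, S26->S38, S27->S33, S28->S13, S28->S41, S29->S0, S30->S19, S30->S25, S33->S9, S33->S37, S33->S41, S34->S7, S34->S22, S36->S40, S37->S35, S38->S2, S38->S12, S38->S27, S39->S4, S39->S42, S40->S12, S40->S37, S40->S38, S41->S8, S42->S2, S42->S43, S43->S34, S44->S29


BFS from S0:
  layer 0: {S0}
  layer 1: {S38}
  layer 2: {S2, S12, S27}
  layer 3: {S7, S16, S23, S24, S33, S42}
  layer 4: {S9, S11, S15, S19, S25, S37, S39, S41, S43}
  layer 5: {S4, S8, S34, S35}
  layer 6: {S3, S22, S29, S31}
  layer 7: {S14, S26, S44}
  layer 8: {S10, S36}
  layer 9: {S21, S40}
Reachable set: {S0, S2, S3, S4, S7, S8, S9, S10, S11, S12, S14, S15, S16, S19, S21, S22, S23, S24, S25, S26, S27, S29, S31, S33, S34, S35, S36, S37, S38, S39, S40, S41, S42, S43, S44}
Count = 35

35


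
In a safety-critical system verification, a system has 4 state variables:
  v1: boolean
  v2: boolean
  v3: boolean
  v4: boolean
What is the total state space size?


State space = product of domain sizes of all variables.
Domain sizes:
  v1 (boolean): 2
  v2 (boolean): 2
  v3 (boolean): 2
  v4 (boolean): 2
Product = 2 * 2 * 2 * 2 = 16

16


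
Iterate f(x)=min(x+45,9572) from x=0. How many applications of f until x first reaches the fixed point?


Step 1: x=0, cap=9572, increment=45
Step 2: x grows by 45 each step until capped at 9572; fixed point is x=9572
Step 3: iterations = ceil(9572/45) = 213

213


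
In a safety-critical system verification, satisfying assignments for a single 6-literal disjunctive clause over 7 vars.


Step 1: Total=2^7=128
Step 2: Unsat when all 6 false: 2^1=2
Step 3: Sat=128-2=126

126


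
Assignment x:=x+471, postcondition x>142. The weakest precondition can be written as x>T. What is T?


Formula: wp(x:=E, P) = P[E/x] (substitute E for x in postcondition)
Step 1: Postcondition: x>142
Step 2: Substitute x+471 for x: x+471>142
Step 3: Solve for x: x > 142-471 = -329

-329


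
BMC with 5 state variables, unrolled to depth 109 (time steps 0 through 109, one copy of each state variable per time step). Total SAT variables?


BMC unrolls to depth k, creating one copy of each state var for steps 0..k.
Step count = 109 + 1 = 110 (steps 0 through 109)
Vars per step = 5
Total = 5 * 110 = 550

550


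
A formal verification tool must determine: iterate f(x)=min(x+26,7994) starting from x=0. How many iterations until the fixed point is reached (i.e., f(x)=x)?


Step 1: x=0, cap=7994, increment=26
Step 2: x grows by 26 each step until capped at 7994; fixed point is x=7994
Step 3: iterations = ceil(7994/26) = 308

308


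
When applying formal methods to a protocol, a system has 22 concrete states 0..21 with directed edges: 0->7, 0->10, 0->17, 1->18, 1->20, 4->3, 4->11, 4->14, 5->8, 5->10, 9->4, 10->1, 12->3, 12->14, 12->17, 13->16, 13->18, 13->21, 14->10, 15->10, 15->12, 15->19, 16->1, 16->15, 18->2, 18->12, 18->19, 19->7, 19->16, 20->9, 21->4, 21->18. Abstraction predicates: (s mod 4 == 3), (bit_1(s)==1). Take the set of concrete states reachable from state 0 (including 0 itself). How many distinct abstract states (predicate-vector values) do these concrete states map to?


BFS from 0:
Concrete reachable: {0, 1, 2, 3, 4, 7, 9, 10, 11, 12, 14, 15, 16, 17, 18, 19, 20}
Abstract via predicates (s mod 4 == 3), (bit_1(s)==1):
  (0,0) <- {0, 1, 4, 9, 12, 16, 17, 20}
  (0,1) <- {2, 10, 14, 18}
  (1,1) <- {3, 7, 11, 15, 19}
Distinct abstract states = 3

3


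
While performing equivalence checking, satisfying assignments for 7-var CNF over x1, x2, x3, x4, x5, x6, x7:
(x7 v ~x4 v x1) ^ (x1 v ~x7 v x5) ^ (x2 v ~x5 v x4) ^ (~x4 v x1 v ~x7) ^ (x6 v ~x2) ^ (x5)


CNF with 6 clauses over 7 vars (128 assignments).
An assignment satisfies CNF iff every clause has >=1 true literal.
Check each row (bits = x1,x2,x3,x4,x5,x6,x7; clause T/F shown):
  row 0 [0000000]: clauses=TTTTTF -> 0
  row 1 [0000001]: clauses=TFTTTF -> 0
  row 2 [0000010]: clauses=TTTTTF -> 0
  row 3 [0000011]: clauses=TFTTTF -> 0
  row 4 [0000100]: clauses=TTFTTT -> 0
  (every remaining row is evaluated the same way; all 128 results are listed next)
Full result column, 8 rows per line (x1,x2,x3,x4 fixed per line; x5,x6,x7 runs 000..111 left to right):
  rows 0-7 [x1,x2,x3,x4=0000]: 00000000  (ones: 0)
  rows 8-15 [x1,x2,x3,x4=0001]: 00000000  (ones: 0)
  rows 16-23 [x1,x2,x3,x4=0010]: 00000000  (ones: 0)
  rows 24-31 [x1,x2,x3,x4=0011]: 00000000  (ones: 0)
  rows 32-39 [x1,x2,x3,x4=0100]: 00000011  (ones: 2)
  rows 40-47 [x1,x2,x3,x4=0101]: 00000000  (ones: 0)
  rows 48-55 [x1,x2,x3,x4=0110]: 00000011  (ones: 2)
  rows 56-63 [x1,x2,x3,x4=0111]: 00000000  (ones: 0)
  rows 64-71 [x1,x2,x3,x4=1000]: 00000000  (ones: 0)
  rows 72-79 [x1,x2,x3,x4=1001]: 00001111  (ones: 4)
  rows 80-87 [x1,x2,x3,x4=1010]: 00000000  (ones: 0)
  rows 88-95 [x1,x2,x3,x4=1011]: 00001111  (ones: 4)
  rows 96-103 [x1,x2,x3,x4=1100]: 00000011  (ones: 2)
  rows 104-111 [x1,x2,x3,x4=1101]: 00000011  (ones: 2)
  rows 112-119 [x1,x2,x3,x4=1110]: 00000011  (ones: 2)
  rows 120-127 [x1,x2,x3,x4=1111]: 00000011  (ones: 2)
Satisfying assignments = 0+0+0+0+2+0+2+0+0+4+0+4+2+2+2+2 = 20

20


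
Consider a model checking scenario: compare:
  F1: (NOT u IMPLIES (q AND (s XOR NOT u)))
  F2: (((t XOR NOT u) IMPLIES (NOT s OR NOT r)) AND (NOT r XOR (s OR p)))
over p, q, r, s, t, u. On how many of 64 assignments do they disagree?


F1 = (NOT u IMPLIES (q AND (s XOR NOT u)))
F2 = (((t XOR NOT u) IMPLIES (NOT s OR NOT r)) AND (NOT r XOR (s OR p)))
Evaluate both on each of 64 rows (bits = p,q,r,s,t,u):
  row 0 [000000]: F1=0 F2=1 (differ) -> 1
  row 1 [000001]: F1=1 F2=1 -> 0
  row 2 [000010]: F1=0 F2=1 (differ) -> 1
  row 3 [000011]: F1=1 F2=1 -> 0
  row 4 [000100]: F1=0 F2=0 -> 0
  (every remaining row is evaluated the same way; all 64 results are listed next)
Full result column, 8 rows per line (p,q,r fixed per line; s,t,u runs 000..111 left to right):
  rows 0-7 [p,q,r=000]: 10100101  (ones: 4)
  rows 8-15 [p,q,r=001]: 01010011  (ones: 4)
  rows 16-23 [p,q,r=010]: 00000101  (ones: 2)
  rows 24-31 [p,q,r=011]: 11110011  (ones: 6)
  rows 32-39 [p,q,r=100]: 01010101  (ones: 4)
  rows 40-47 [p,q,r=101]: 10100011  (ones: 4)
  rows 48-55 [p,q,r=110]: 11110101  (ones: 6)
  rows 56-63 [p,q,r=111]: 00000011  (ones: 2)
Disagreements = 4+4+2+6+4+4+6+2 = 32

32


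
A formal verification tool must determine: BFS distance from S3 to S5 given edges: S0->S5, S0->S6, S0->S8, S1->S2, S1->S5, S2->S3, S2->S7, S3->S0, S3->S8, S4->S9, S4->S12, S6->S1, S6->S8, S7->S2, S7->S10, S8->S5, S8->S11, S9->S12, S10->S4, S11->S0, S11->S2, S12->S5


BFS layer-by-layer from S3:
  dist 0: {S3}
  dist 1: {S0, S8}
  dist 2: {S5, S6, S11}
  -> S5 reached at distance 2
Shortest path length = 2

2


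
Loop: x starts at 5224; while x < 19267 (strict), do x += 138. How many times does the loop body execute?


Step 1: x goes from 5224 toward 19267 by 138; the body runs while x<19267, so iterations = ceil((bound-start)/step)
Step 2: Distance=14043
Step 3: ceil(14043/138)=102

102


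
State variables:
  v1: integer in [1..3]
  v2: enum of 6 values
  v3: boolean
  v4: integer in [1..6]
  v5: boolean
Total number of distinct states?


State space = product of domain sizes of all variables.
Domain sizes:
  v1 (integer in [1..3]): 3
  v2 (enum of 6 values): 6
  v3 (boolean): 2
  v4 (integer in [1..6]): 6
  v5 (boolean): 2
Product = 3 * 6 * 2 * 6 * 2 = 432

432


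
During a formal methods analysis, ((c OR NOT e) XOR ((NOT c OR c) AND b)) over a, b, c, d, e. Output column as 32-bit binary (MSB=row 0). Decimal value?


Formula: ((c OR NOT e) XOR ((NOT c OR c) AND b)) over a, b, c, d, e (32 rows)
Evaluate each row (bits = a,b,c,d,e, MSB first):
  row 0 [00000]: ((0 OR NOT 0) XOR ((NOT 0 OR 0) AND 0)) -> 1
  row 1 [00001]: ((0 OR NOT 1) XOR ((NOT 0 OR 0) AND 0)) -> 0
  row 2 [00010]: ((0 OR NOT 0) XOR ((NOT 0 OR 0) AND 0)) -> 1
  row 3 [00011]: ((0 OR NOT 1) XOR ((NOT 0 OR 0) AND 0)) -> 0
  row 4 [00100]: ((1 OR NOT 0) XOR ((NOT 1 OR 1) AND 0)) -> 1
  row 5 [00101]: ((1 OR NOT 1) XOR ((NOT 1 OR 1) AND 0)) -> 1
  row 6 [00110]: ((1 OR NOT 0) XOR ((NOT 1 OR 1) AND 0)) -> 1
  row 7 [00111]: ((1 OR NOT 1) XOR ((NOT 1 OR 1) AND 0)) -> 1
  row 8 [01000]: ((0 OR NOT 0) XOR ((NOT 0 OR 0) AND 1)) -> 0
  row 9 [01001]: ((0 OR NOT 1) XOR ((NOT 0 OR 0) AND 1)) -> 1
  row 10 [01010]: ((0 OR NOT 0) XOR ((NOT 0 OR 0) AND 1)) -> 0
  row 11 [01011]: ((0 OR NOT 1) XOR ((NOT 0 OR 0) AND 1)) -> 1
  row 12 [01100]: ((1 OR NOT 0) XOR ((NOT 1 OR 1) AND 1)) -> 0
  row 13 [01101]: ((1 OR NOT 1) XOR ((NOT 1 OR 1) AND 1)) -> 0
  row 14 [01110]: ((1 OR NOT 0) XOR ((NOT 1 OR 1) AND 1)) -> 0
  row 15 [01111]: ((1 OR NOT 1) XOR ((NOT 1 OR 1) AND 1)) -> 0
  row 16 [10000]: ((0 OR NOT 0) XOR ((NOT 0 OR 0) AND 0)) -> 1
  row 17 [10001]: ((0 OR NOT 1) XOR ((NOT 0 OR 0) AND 0)) -> 0
  row 18 [10010]: ((0 OR NOT 0) XOR ((NOT 0 OR 0) AND 0)) -> 1
  row 19 [10011]: ((0 OR NOT 1) XOR ((NOT 0 OR 0) AND 0)) -> 0
  row 20 [10100]: ((1 OR NOT 0) XOR ((NOT 1 OR 1) AND 0)) -> 1
  row 21 [10101]: ((1 OR NOT 1) XOR ((NOT 1 OR 1) AND 0)) -> 1
  row 22 [10110]: ((1 OR NOT 0) XOR ((NOT 1 OR 1) AND 0)) -> 1
  row 23 [10111]: ((1 OR NOT 1) XOR ((NOT 1 OR 1) AND 0)) -> 1
  row 24 [11000]: ((0 OR NOT 0) XOR ((NOT 0 OR 0) AND 1)) -> 0
  row 25 [11001]: ((0 OR NOT 1) XOR ((NOT 0 OR 0) AND 1)) -> 1
  row 26 [11010]: ((0 OR NOT 0) XOR ((NOT 0 OR 0) AND 1)) -> 0
  row 27 [11011]: ((0 OR NOT 1) XOR ((NOT 0 OR 0) AND 1)) -> 1
  row 28 [11100]: ((1 OR NOT 0) XOR ((NOT 1 OR 1) AND 1)) -> 0
  row 29 [11101]: ((1 OR NOT 1) XOR ((NOT 1 OR 1) AND 1)) -> 0
  row 30 [11110]: ((1 OR NOT 0) XOR ((NOT 1 OR 1) AND 1)) -> 0
  row 31 [11111]: ((1 OR NOT 1) XOR ((NOT 1 OR 1) AND 1)) -> 0
Full result column, 4 rows per line (a,b,c fixed per line; d,e runs 00..11 left to right):
  rows 0-3 [a,b,c=000]: 1010  = hex A
  rows 4-7 [a,b,c=001]: 1111  = hex F
  rows 8-11 [a,b,c=010]: 0101  = hex 5
  rows 12-15 [a,b,c=011]: 0000  = hex 0
  rows 16-19 [a,b,c=100]: 1010  = hex A
  rows 20-23 [a,b,c=101]: 1111  = hex F
  rows 24-27 [a,b,c=110]: 0101  = hex 5
  rows 28-31 [a,b,c=111]: 0000  = hex 0
Output column (row 0 .. row 31) = 10101111010100001010111101010000
Output column grouped in 4s = 1010 1111 0101 0000 1010 1111 0101 0000 = 0xAF50AF50
Convert to decimal digit by digit (value = value*16 + digit):
  A -> 10
  10*16 + 15 (F) = 175
  175*16 + 5 = 2805
  2805*16 + 0 = 44880
  44880*16 + 10 (A) = 718090
  718090*16 + 15 (F) = 11489455
  11489455*16 + 5 = 183831285
  183831285*16 + 0 = 2941300560
Decimal = 2941300560

2941300560


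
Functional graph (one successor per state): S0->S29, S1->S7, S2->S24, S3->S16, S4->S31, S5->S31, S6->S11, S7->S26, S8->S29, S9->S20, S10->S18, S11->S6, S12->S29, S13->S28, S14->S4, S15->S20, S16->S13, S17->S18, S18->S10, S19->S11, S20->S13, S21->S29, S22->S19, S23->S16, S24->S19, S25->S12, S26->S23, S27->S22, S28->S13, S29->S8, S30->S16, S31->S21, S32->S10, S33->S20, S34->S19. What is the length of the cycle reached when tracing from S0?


Trace from S0 until a state repeats:
  S0 -> S29 -> S8 -> S29
S29 first seen at step 1, revisited at step 3.
Cycle length = 3 - 1 = 2

2


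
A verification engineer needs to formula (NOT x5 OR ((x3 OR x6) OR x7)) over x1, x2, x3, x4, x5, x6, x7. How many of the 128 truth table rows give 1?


Formula: (NOT x5 OR ((x3 OR x6) OR x7)) over 7 vars (128 rows)
Evaluate each row (x1, x2, x3, x4, x5, x6, x7 as bits, MSB first):
  row 0 [0000000]: (NOT 0 OR ((0 OR 0) OR 0)) -> 1
  row 1 [0000001]: (NOT 0 OR ((0 OR 0) OR 1)) -> 1
  row 2 [0000010]: (NOT 0 OR ((0 OR 1) OR 0)) -> 1
  row 3 [0000011]: (NOT 0 OR ((0 OR 1) OR 1)) -> 1
  row 4 [0000100]: (NOT 1 OR ((0 OR 0) OR 0)) -> 0
  (every remaining row is evaluated the same way; all 128 results are listed next)
Full result column, 8 rows per line (x1,x2,x3,x4 fixed per line; x5,x6,x7 runs 000..111 left to right):
  rows 0-7 [x1,x2,x3,x4=0000]: 11110111  (ones: 7)
  rows 8-15 [x1,x2,x3,x4=0001]: 11110111  (ones: 7)
  rows 16-23 [x1,x2,x3,x4=0010]: 11111111  (ones: 8)
  rows 24-31 [x1,x2,x3,x4=0011]: 11111111  (ones: 8)
  rows 32-39 [x1,x2,x3,x4=0100]: 11110111  (ones: 7)
  rows 40-47 [x1,x2,x3,x4=0101]: 11110111  (ones: 7)
  rows 48-55 [x1,x2,x3,x4=0110]: 11111111  (ones: 8)
  rows 56-63 [x1,x2,x3,x4=0111]: 11111111  (ones: 8)
  rows 64-71 [x1,x2,x3,x4=1000]: 11110111  (ones: 7)
  rows 72-79 [x1,x2,x3,x4=1001]: 11110111  (ones: 7)
  rows 80-87 [x1,x2,x3,x4=1010]: 11111111  (ones: 8)
  rows 88-95 [x1,x2,x3,x4=1011]: 11111111  (ones: 8)
  rows 96-103 [x1,x2,x3,x4=1100]: 11110111  (ones: 7)
  rows 104-111 [x1,x2,x3,x4=1101]: 11110111  (ones: 7)
  rows 112-119 [x1,x2,x3,x4=1110]: 11111111  (ones: 8)
  rows 120-127 [x1,x2,x3,x4=1111]: 11111111  (ones: 8)
Count of 1-rows = 7+7+8+8+7+7+8+8+7+7+8+8+7+7+8+8 = 120

120


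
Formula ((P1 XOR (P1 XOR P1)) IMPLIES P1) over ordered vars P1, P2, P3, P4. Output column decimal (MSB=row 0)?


Formula: ((P1 XOR (P1 XOR P1)) IMPLIES P1) over P1, P2, P3, P4 (16 rows)
Evaluate each row (bits = P1,P2,P3,P4, MSB first):
  row 0 [0000]: ((0 XOR (0 XOR 0)) IMPLIES 0) -> 1
  row 1 [0001]: ((0 XOR (0 XOR 0)) IMPLIES 0) -> 1
  row 2 [0010]: ((0 XOR (0 XOR 0)) IMPLIES 0) -> 1
  row 3 [0011]: ((0 XOR (0 XOR 0)) IMPLIES 0) -> 1
  row 4 [0100]: ((0 XOR (0 XOR 0)) IMPLIES 0) -> 1
  row 5 [0101]: ((0 XOR (0 XOR 0)) IMPLIES 0) -> 1
  row 6 [0110]: ((0 XOR (0 XOR 0)) IMPLIES 0) -> 1
  row 7 [0111]: ((0 XOR (0 XOR 0)) IMPLIES 0) -> 1
  row 8 [1000]: ((1 XOR (1 XOR 1)) IMPLIES 1) -> 1
  row 9 [1001]: ((1 XOR (1 XOR 1)) IMPLIES 1) -> 1
  row 10 [1010]: ((1 XOR (1 XOR 1)) IMPLIES 1) -> 1
  row 11 [1011]: ((1 XOR (1 XOR 1)) IMPLIES 1) -> 1
  row 12 [1100]: ((1 XOR (1 XOR 1)) IMPLIES 1) -> 1
  row 13 [1101]: ((1 XOR (1 XOR 1)) IMPLIES 1) -> 1
  row 14 [1110]: ((1 XOR (1 XOR 1)) IMPLIES 1) -> 1
  row 15 [1111]: ((1 XOR (1 XOR 1)) IMPLIES 1) -> 1
Full result column, 4 rows per line (P1,P2 fixed per line; P3,P4 runs 00..11 left to right):
  rows 0-3 [P1,P2=00]: 1111  = hex F
  rows 4-7 [P1,P2=01]: 1111  = hex F
  rows 8-11 [P1,P2=10]: 1111  = hex F
  rows 12-15 [P1,P2=11]: 1111  = hex F
Output column (row 0 .. row 15) = 1111111111111111
Output column grouped in 4s = 1111 1111 1111 1111 = 0xFFFF
Convert to decimal digit by digit (value = value*16 + digit):
  F -> 15
  15*16 + 15 (F) = 255
  255*16 + 15 (F) = 4095
  4095*16 + 15 (F) = 65535
Decimal = 65535

65535


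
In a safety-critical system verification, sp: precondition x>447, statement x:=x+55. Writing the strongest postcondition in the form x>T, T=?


Formula: sp(P, x:=E) = exists old_x. (x = E[old_x/x]) AND P[old_x/x] (old_x is the value of x before the assignment; eliminate old_x by solving x = E[old_x/x] for old_x)
Step 1: Precondition P: x>447, i.e. old_x > 447
Step 2: Assignment gives x = old_x + 55, so old_x = x - 55
Step 3: Substitute into P: x - 55 > 447
Step 4: Simplify: x > 447+55 = 502

502


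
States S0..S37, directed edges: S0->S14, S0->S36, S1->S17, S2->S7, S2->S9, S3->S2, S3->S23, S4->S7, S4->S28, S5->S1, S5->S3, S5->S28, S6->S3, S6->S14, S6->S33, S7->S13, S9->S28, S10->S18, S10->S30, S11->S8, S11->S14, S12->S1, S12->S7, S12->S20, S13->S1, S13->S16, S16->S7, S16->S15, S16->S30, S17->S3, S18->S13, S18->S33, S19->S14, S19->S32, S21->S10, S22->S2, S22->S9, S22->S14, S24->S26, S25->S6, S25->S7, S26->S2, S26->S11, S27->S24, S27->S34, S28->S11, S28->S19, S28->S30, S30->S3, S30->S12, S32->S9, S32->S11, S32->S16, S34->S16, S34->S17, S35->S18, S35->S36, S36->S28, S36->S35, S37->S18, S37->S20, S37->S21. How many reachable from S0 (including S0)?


BFS from S0:
  layer 0: {S0}
  layer 1: {S14, S36}
  layer 2: {S28, S35}
  layer 3: {S11, S18, S19, S30}
  layer 4: {S3, S8, S12, S13, S32, S33}
  layer 5: {S1, S2, S7, S9, S16, S20, S23}
  layer 6: {S15, S17}
Reachable set: {S0, S1, S2, S3, S7, S8, S9, S11, S12, S13, S14, S15, S16, S17, S18, S19, S20, S23, S28, S30, S32, S33, S35, S36}
Count = 24

24


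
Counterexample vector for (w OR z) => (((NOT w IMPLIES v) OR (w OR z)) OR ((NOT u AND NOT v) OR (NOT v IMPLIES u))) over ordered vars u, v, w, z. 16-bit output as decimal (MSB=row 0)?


F1 = (w OR z)
F2 = (((NOT w IMPLIES v) OR (w OR z)) OR ((NOT u AND NOT v) OR (NOT v IMPLIES u)))
Counterexample to F1=>F2 is where F1=1 and F2=0.
Evaluate each row (bits = u,v,w,z, MSB first):
  row 0 [0000]: F1=0 F2=1 -> F1&~F2 -> 0
  row 1 [0001]: F1=1 F2=1 -> F1&~F2 -> 0
  row 2 [0010]: F1=1 F2=1 -> F1&~F2 -> 0
  row 3 [0011]: F1=1 F2=1 -> F1&~F2 -> 0
  row 4 [0100]: F1=0 F2=1 -> F1&~F2 -> 0
  row 5 [0101]: F1=1 F2=1 -> F1&~F2 -> 0
  row 6 [0110]: F1=1 F2=1 -> F1&~F2 -> 0
  row 7 [0111]: F1=1 F2=1 -> F1&~F2 -> 0
  row 8 [1000]: F1=0 F2=1 -> F1&~F2 -> 0
  row 9 [1001]: F1=1 F2=1 -> F1&~F2 -> 0
  row 10 [1010]: F1=1 F2=1 -> F1&~F2 -> 0
  row 11 [1011]: F1=1 F2=1 -> F1&~F2 -> 0
  row 12 [1100]: F1=0 F2=1 -> F1&~F2 -> 0
  row 13 [1101]: F1=1 F2=1 -> F1&~F2 -> 0
  row 14 [1110]: F1=1 F2=1 -> F1&~F2 -> 0
  row 15 [1111]: F1=1 F2=1 -> F1&~F2 -> 0
Full result column, 4 rows per line (u,v fixed per line; w,z runs 00..11 left to right):
  rows 0-3 [u,v=00]: 0000  = hex 0
  rows 4-7 [u,v=01]: 0000  = hex 0
  rows 8-11 [u,v=10]: 0000  = hex 0
  rows 12-15 [u,v=11]: 0000  = hex 0
Counterexample vector (row 0 .. row 15) = 0000000000000000
Output column grouped in 4s = 0000 0000 0000 0000 = 0x0000
Convert to decimal digit by digit (value = value*16 + digit):
  0 -> 0
  0*16 + 0 = 0
  0*16 + 0 = 0
  0*16 + 0 = 0
Decimal = 0

0


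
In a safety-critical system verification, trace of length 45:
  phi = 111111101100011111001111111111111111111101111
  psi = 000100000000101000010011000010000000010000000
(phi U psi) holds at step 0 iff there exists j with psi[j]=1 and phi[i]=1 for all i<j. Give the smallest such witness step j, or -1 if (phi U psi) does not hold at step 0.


(phi U psi) at 0: need smallest j with psi[j]=1 and phi[i]=1 for all i in [0,j).
Scan from step 0:
  step 0: phi=1, psi=0 -> continue
  step 1: phi=1, psi=0 -> continue
  step 2: phi=1, psi=0 -> continue
  step 3: psi=1 and phi held for [0,3) -> witness found
Witness step = 3

3


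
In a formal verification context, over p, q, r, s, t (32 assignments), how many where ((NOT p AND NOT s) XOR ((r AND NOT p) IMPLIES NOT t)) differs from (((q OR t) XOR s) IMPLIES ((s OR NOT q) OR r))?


F1 = ((NOT p AND NOT s) XOR ((r AND NOT p) IMPLIES NOT t))
F2 = (((q OR t) XOR s) IMPLIES ((s OR NOT q) OR r))
Evaluate both on each of 32 rows (bits = p,q,r,s,t):
  row 0 [00000]: F1=0 F2=1 (differ) -> 1
  row 1 [00001]: F1=0 F2=1 (differ) -> 1
  row 2 [00010]: F1=1 F2=1 -> 0
  row 3 [00011]: F1=1 F2=1 -> 0
  row 4 [00100]: F1=0 F2=1 (differ) -> 1
  row 5 [00101]: F1=1 F2=1 -> 0
  row 6 [00110]: F1=1 F2=1 -> 0
  row 7 [00111]: F1=0 F2=1 (differ) -> 1
  row 8 [01000]: F1=0 F2=0 -> 0
  row 9 [01001]: F1=0 F2=0 -> 0
  row 10 [01010]: F1=1 F2=1 -> 0
  row 11 [01011]: F1=1 F2=1 -> 0
  row 12 [01100]: F1=0 F2=1 (differ) -> 1
  row 13 [01101]: F1=1 F2=1 -> 0
  row 14 [01110]: F1=1 F2=1 -> 0
  row 15 [01111]: F1=0 F2=1 (differ) -> 1
  row 16 [10000]: F1=1 F2=1 -> 0
  row 17 [10001]: F1=1 F2=1 -> 0
  row 18 [10010]: F1=1 F2=1 -> 0
  row 19 [10011]: F1=1 F2=1 -> 0
  row 20 [10100]: F1=1 F2=1 -> 0
  row 21 [10101]: F1=1 F2=1 -> 0
  row 22 [10110]: F1=1 F2=1 -> 0
  row 23 [10111]: F1=1 F2=1 -> 0
  row 24 [11000]: F1=1 F2=0 (differ) -> 1
  row 25 [11001]: F1=1 F2=0 (differ) -> 1
  row 26 [11010]: F1=1 F2=1 -> 0
  row 27 [11011]: F1=1 F2=1 -> 0
  row 28 [11100]: F1=1 F2=1 -> 0
  row 29 [11101]: F1=1 F2=1 -> 0
  row 30 [11110]: F1=1 F2=1 -> 0
  row 31 [11111]: F1=1 F2=1 -> 0
Full result column, 8 rows per line (p,q fixed per line; r,s,t runs 000..111 left to right):
  rows 0-7 [p,q=00]: 11001001  (ones: 4)
  rows 8-15 [p,q=01]: 00001001  (ones: 2)
  rows 16-23 [p,q=10]: 00000000  (ones: 0)
  rows 24-31 [p,q=11]: 11000000  (ones: 2)
Disagreements = 4+2+0+2 = 8

8


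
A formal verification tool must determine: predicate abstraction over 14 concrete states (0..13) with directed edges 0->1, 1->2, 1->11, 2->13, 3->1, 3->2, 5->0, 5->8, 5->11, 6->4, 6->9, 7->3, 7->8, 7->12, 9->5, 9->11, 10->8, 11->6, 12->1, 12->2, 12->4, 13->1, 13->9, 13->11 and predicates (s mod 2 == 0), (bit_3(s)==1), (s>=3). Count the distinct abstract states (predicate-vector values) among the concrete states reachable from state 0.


BFS from 0:
Concrete reachable: {0, 1, 2, 4, 5, 6, 8, 9, 11, 13}
Abstract via predicates (s mod 2 == 0), (bit_3(s)==1), (s>=3):
  (0,0,0) <- {1}
  (0,0,1) <- {5}
  (0,1,1) <- {9, 11, 13}
  (1,0,0) <- {0, 2}
  (1,0,1) <- {4, 6}
  (1,1,1) <- {8}
Distinct abstract states = 6

6


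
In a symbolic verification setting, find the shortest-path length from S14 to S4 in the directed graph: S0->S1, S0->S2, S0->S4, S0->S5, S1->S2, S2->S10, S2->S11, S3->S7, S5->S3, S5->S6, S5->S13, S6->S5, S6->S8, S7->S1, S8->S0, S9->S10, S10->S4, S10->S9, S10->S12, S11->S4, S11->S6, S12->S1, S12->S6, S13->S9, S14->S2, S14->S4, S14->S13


BFS layer-by-layer from S14:
  dist 0: {S14}
  dist 1: {S2, S4, S13}
  -> S4 reached at distance 1
Shortest path length = 1

1


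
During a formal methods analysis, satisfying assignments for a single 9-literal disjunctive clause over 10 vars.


Step 1: Total=2^10=1024
Step 2: Unsat when all 9 false: 2^1=2
Step 3: Sat=1024-2=1022

1022


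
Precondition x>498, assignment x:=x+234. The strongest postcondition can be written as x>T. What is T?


Formula: sp(P, x:=E) = exists old_x. (x = E[old_x/x]) AND P[old_x/x] (old_x is the value of x before the assignment; eliminate old_x by solving x = E[old_x/x] for old_x)
Step 1: Precondition P: x>498, i.e. old_x > 498
Step 2: Assignment gives x = old_x + 234, so old_x = x - 234
Step 3: Substitute into P: x - 234 > 498
Step 4: Simplify: x > 498+234 = 732

732


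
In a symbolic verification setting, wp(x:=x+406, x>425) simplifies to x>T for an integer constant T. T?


Formula: wp(x:=E, P) = P[E/x] (substitute E for x in postcondition)
Step 1: Postcondition: x>425
Step 2: Substitute x+406 for x: x+406>425
Step 3: Solve for x: x > 425-406 = 19

19


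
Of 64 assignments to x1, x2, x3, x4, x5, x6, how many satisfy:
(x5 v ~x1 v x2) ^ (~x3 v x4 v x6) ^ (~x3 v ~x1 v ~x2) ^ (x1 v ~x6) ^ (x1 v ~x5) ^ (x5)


CNF with 6 clauses over 6 vars (64 assignments).
An assignment satisfies CNF iff every clause has >=1 true literal.
Check each row (bits = x1,x2,x3,x4,x5,x6; clause T/F shown):
  row 0 [000000]: clauses=TTTTTF -> 0
  row 1 [000001]: clauses=TTTFTF -> 0
  row 2 [000010]: clauses=TTTTFT -> 0
  row 3 [000011]: clauses=TTTFFT -> 0
  row 4 [000100]: clauses=TTTTTF -> 0
  (every remaining row is evaluated the same way; all 64 results are listed next)
Full result column, 8 rows per line (x1,x2,x3 fixed per line; x4,x5,x6 runs 000..111 left to right):
  rows 0-7 [x1,x2,x3=000]: 00000000  (ones: 0)
  rows 8-15 [x1,x2,x3=001]: 00000000  (ones: 0)
  rows 16-23 [x1,x2,x3=010]: 00000000  (ones: 0)
  rows 24-31 [x1,x2,x3=011]: 00000000  (ones: 0)
  rows 32-39 [x1,x2,x3=100]: 00110011  (ones: 4)
  rows 40-47 [x1,x2,x3=101]: 00010011  (ones: 3)
  rows 48-55 [x1,x2,x3=110]: 00110011  (ones: 4)
  rows 56-63 [x1,x2,x3=111]: 00000000  (ones: 0)
Satisfying assignments = 0+0+0+0+4+3+4+0 = 11

11
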